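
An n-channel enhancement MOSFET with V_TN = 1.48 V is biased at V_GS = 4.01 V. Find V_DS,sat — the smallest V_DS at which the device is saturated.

V_DS,sat = 2.53 V

The boundary between triode and saturation is V_DS = V_GS − V_TN = V_ov.
V_ov = 4.01 − 1.48 = 2.53 V.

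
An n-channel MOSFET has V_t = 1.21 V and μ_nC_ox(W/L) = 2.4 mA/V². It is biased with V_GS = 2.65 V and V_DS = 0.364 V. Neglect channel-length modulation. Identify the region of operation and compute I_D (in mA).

V_ov = V_GS − V_t = 2.65 − 1.21 = 1.44 V.
Since V_DS = 0.364 V < V_ov = 1.44 V, the device is in the triode region.
I_D = k_n [V_ov · V_DS − ½ V_DS²] = 2.4 × [1.44 × 0.364 − 0.5 × 0.364²] = 1.1 mA.

Triode; I_D = 1.10 mA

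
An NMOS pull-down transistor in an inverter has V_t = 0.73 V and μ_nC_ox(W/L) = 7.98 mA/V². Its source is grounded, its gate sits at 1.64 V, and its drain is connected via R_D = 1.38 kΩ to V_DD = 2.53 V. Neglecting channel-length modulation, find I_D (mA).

V_GS = V_G = 1.64 V, so V_ov = 1.64 − 0.73 = 0.91 V.
Assume saturation: I_D = ½ k_n V_ov² = 0.5 × 7.98 × 0.91² = 3.3 mA, giving V_DS = V_DD − I_D R_D = 2.53 − 3.3 × 1.38 = -2.03 V.
But -2.03 V < V_ov = 0.91 V, so the device is actually in triode.
In triode I_D = k_n[V_ov V_DS − ½ V_DS²] and I_D = (V_DD − V_DS)/R_D. Equating: 5.51 V_DS² − 11.02 V_DS + 2.53 = 0, giving V_DS = 0.265 V (the root below V_ov).
I_D = (2.53 − 0.265) / 1.38 = 1.64 mA.

I_D = 1.64 mA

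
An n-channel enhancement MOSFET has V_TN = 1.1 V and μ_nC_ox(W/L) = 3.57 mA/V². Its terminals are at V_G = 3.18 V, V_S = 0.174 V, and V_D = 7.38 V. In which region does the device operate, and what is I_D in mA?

V_GS = V_G − V_S = 3.18 − 0.174 = 3.01 V; V_DS = V_D − V_S = 7.38 − 0.174 = 7.21 V.
V_ov = V_GS − V_TN = 3.01 − 1.1 = 1.91 V.
Since V_DS = 7.21 V ≥ V_ov = 1.91 V, the device is in saturation.
I_D = ½ k_n V_ov² = 0.5 × 3.57 × 1.91² = 6.48 mA.

Saturation; I_D = 6.48 mA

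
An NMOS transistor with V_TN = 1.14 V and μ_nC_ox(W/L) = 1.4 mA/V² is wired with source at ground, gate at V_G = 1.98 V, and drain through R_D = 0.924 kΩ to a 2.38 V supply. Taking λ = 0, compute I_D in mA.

I_D = 0.494 mA

V_GS = V_G = 1.98 V, so V_ov = 1.98 − 1.14 = 0.84 V.
Assume saturation: I_D = ½ k_n V_ov² = 0.5 × 1.4 × 0.84² = 0.494 mA, giving V_DS = V_DD − I_D R_D = 2.38 − 0.494 × 0.924 = 1.92 V.
V_DS = 1.92 V ≥ V_ov = 0.84 V, confirming saturation.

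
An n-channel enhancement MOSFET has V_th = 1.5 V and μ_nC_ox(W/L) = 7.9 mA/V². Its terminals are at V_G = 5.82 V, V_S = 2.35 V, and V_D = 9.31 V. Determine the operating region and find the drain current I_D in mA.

Saturation; I_D = 15.3 mA

V_GS = V_G − V_S = 5.82 − 2.35 = 3.47 V; V_DS = V_D − V_S = 9.31 − 2.35 = 6.96 V.
V_ov = V_GS − V_th = 3.47 − 1.5 = 1.97 V.
Since V_DS = 6.96 V ≥ V_ov = 1.97 V, the device is in saturation.
I_D = ½ k_n V_ov² = 0.5 × 7.9 × 1.97² = 15.3 mA.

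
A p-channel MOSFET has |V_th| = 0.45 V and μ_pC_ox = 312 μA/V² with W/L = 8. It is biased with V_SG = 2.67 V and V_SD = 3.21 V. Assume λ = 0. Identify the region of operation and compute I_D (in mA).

Saturation; I_D = 6.15 mA

k_p = μ_pC_ox · (W/L) = 2.496 mA/V².
V_ov = V_SG − |V_th| = 2.67 − 0.45 = 2.22 V.
Since V_SD = 3.21 V ≥ V_ov = 2.22 V, the device is in saturation.
I_D = ½ k_p V_ov² = 0.5 × 2.496 × 2.22² = 6.15 mA.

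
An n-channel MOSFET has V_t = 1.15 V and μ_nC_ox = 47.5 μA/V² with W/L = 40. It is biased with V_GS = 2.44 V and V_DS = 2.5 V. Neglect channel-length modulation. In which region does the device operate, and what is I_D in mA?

Saturation; I_D = 1.58 mA

k_n = μ_nC_ox · (W/L) = 1.9 mA/V².
V_ov = V_GS − V_t = 2.44 − 1.15 = 1.29 V.
Since V_DS = 2.5 V ≥ V_ov = 1.29 V, the device is in saturation.
I_D = ½ k_n V_ov² = 0.5 × 1.9 × 1.29² = 1.58 mA.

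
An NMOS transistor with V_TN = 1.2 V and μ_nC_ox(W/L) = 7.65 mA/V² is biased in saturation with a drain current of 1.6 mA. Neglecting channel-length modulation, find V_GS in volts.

V_GS = 1.85 V

In saturation I_D = ½ k_n (V_GS − V_TN)², so V_GS − V_TN = √(2 I_D / k_n) = √(2 × 1.6 / 7.65) = 0.647 V.
V_GS = 1.2 + 0.647 = 1.85 V.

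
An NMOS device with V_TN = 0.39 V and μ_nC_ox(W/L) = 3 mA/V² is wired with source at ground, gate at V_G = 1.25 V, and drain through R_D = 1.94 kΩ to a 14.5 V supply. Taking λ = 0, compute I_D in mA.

I_D = 1.11 mA

V_GS = V_G = 1.25 V, so V_ov = 1.25 − 0.39 = 0.86 V.
Assume saturation: I_D = ½ k_n V_ov² = 0.5 × 3 × 0.86² = 1.11 mA, giving V_DS = V_DD − I_D R_D = 14.5 − 1.11 × 1.94 = 12.3 V.
V_DS = 12.3 V ≥ V_ov = 0.86 V, confirming saturation.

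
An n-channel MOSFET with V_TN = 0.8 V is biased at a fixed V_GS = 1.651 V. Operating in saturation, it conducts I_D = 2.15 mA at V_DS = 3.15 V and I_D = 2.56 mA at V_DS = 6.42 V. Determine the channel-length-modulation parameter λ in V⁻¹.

With V_GS fixed, I_D ∝ (1 + λ V_DS) in saturation, so I_D2/I_D1 = (1 + λ V_DS2)/(1 + λ V_DS1).
2.56/2.15 = 1.191 = (1 + 6.42 λ)/(1 + 3.15 λ).
Solving: λ (I_D1 V_DS2 − I_D2 V_DS1) = I_D2 − I_D1, so λ = (2.56 − 2.15) / (2.15 × 6.42 − 2.56 × 3.15) = 0.41 / 5.74 = 0.0714 V⁻¹.

λ = 0.0714 V⁻¹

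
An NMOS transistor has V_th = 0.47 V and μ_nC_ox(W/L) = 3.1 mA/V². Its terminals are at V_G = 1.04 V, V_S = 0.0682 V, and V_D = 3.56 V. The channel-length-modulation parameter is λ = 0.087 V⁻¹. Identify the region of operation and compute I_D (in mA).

Saturation; I_D = 0.509 mA

V_GS = V_G − V_S = 1.04 − 0.0682 = 0.972 V; V_DS = V_D − V_S = 3.56 − 0.0682 = 3.49 V.
V_ov = V_GS − V_th = 0.972 − 0.47 = 0.502 V.
Since V_DS = 3.49 V ≥ V_ov = 0.502 V, the device is in saturation.
I_D = ½ k_n V_ov² (1 + λ V_DS) = 0.5 × 3.1 × 0.502² × (1 + 0.087 × 3.49) = 0.509 mA.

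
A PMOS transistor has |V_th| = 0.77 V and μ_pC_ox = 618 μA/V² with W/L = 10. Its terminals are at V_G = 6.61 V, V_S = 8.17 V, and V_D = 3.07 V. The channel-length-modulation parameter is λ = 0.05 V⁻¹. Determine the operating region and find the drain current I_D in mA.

Saturation; I_D = 2.42 mA

V_SG = V_S − V_G = 8.17 − 6.61 = 1.56 V; V_SD = V_S − V_D = 8.17 − 3.07 = 5.1 V.
k_p = μ_pC_ox · (W/L) = 6.18 mA/V².
V_ov = V_SG − |V_th| = 1.56 − 0.77 = 0.79 V.
Since V_SD = 5.1 V ≥ V_ov = 0.79 V, the device is in saturation.
I_D = ½ k_p V_ov² (1 + λ V_SD) = 0.5 × 6.18 × 0.79² × (1 + 0.05 × 5.1) = 2.42 mA.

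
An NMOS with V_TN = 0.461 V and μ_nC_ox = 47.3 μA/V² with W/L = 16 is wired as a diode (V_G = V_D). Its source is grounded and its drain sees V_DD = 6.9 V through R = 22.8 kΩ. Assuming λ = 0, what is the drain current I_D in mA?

With gate tied to drain, V_GS = V_DS ≥ V_GS − V_TN, so the device is in saturation.
k_n = μ_nC_ox · (W/L) = 0.7568 mA/V².
KCL at the drain: ½ k_n (V_GS − V_TN)² = (V_DD − V_GS)/R.
Let x = V_GS − 0.461. Then 8.63 x² + x − 6.439 = 0, giving x = 0.808 V (positive root), so V_GS = 1.27 V.
I_D = (V_DD − V_GS)/R = (6.9 − 1.27) / 22.8 = 0.247 mA.

I_D = 0.247 mA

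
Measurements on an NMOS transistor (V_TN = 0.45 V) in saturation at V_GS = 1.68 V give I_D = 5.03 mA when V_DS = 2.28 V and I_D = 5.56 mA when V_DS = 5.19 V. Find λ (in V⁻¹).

With V_GS fixed, I_D ∝ (1 + λ V_DS) in saturation, so I_D2/I_D1 = (1 + λ V_DS2)/(1 + λ V_DS1).
5.56/5.03 = 1.105 = (1 + 5.19 λ)/(1 + 2.28 λ).
Solving: λ (I_D1 V_DS2 − I_D2 V_DS1) = I_D2 − I_D1, so λ = (5.56 − 5.03) / (5.03 × 5.19 − 5.56 × 2.28) = 0.53 / 13.4 = 0.0395 V⁻¹.

λ = 0.0395 V⁻¹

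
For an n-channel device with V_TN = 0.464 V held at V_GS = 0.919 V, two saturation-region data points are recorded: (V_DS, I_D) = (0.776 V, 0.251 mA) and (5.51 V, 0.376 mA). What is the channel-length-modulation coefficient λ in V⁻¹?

λ = 0.115 V⁻¹

With V_GS fixed, I_D ∝ (1 + λ V_DS) in saturation, so I_D2/I_D1 = (1 + λ V_DS2)/(1 + λ V_DS1).
0.376/0.251 = 1.498 = (1 + 5.51 λ)/(1 + 0.776 λ).
Solving: λ (I_D1 V_DS2 − I_D2 V_DS1) = I_D2 − I_D1, so λ = (0.376 − 0.251) / (0.251 × 5.51 − 0.376 × 0.776) = 0.125 / 1.09 = 0.115 V⁻¹.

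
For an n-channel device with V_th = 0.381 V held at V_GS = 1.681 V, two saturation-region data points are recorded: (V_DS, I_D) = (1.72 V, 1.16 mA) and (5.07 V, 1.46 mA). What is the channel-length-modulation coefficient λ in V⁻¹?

λ = 0.0890 V⁻¹

With V_GS fixed, I_D ∝ (1 + λ V_DS) in saturation, so I_D2/I_D1 = (1 + λ V_DS2)/(1 + λ V_DS1).
1.46/1.16 = 1.259 = (1 + 5.07 λ)/(1 + 1.72 λ).
Solving: λ (I_D1 V_DS2 − I_D2 V_DS1) = I_D2 − I_D1, so λ = (1.46 − 1.16) / (1.16 × 5.07 − 1.46 × 1.72) = 0.3 / 3.37 = 0.089 V⁻¹.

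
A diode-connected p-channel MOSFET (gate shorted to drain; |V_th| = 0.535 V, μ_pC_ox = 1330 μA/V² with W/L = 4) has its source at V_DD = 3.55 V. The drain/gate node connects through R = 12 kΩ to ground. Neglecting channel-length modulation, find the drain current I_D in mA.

With gate tied to drain, V_SG = V_SD ≥ V_SG − |V_th|, so the device is in saturation.
k_p = μ_pC_ox · (W/L) = 5.32 mA/V².
KCL at the drain: ½ k_p (V_SG − |V_th|)² = (V_DD − V_SG)/R.
Let x = V_SG − 0.535. Then 31.9 x² + x − 3.015 = 0, giving x = 0.292 V (positive root), so V_SG = 0.827 V.
I_D = (V_DD − V_SG)/R = (3.55 − 0.827) / 12 = 0.227 mA.

I_D = 0.227 mA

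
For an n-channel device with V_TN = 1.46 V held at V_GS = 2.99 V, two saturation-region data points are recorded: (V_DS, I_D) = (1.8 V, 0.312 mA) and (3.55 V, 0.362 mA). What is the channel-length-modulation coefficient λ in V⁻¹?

λ = 0.110 V⁻¹

With V_GS fixed, I_D ∝ (1 + λ V_DS) in saturation, so I_D2/I_D1 = (1 + λ V_DS2)/(1 + λ V_DS1).
0.362/0.312 = 1.16 = (1 + 3.55 λ)/(1 + 1.8 λ).
Solving: λ (I_D1 V_DS2 − I_D2 V_DS1) = I_D2 − I_D1, so λ = (0.362 − 0.312) / (0.312 × 3.55 − 0.362 × 1.8) = 0.05 / 0.456 = 0.11 V⁻¹.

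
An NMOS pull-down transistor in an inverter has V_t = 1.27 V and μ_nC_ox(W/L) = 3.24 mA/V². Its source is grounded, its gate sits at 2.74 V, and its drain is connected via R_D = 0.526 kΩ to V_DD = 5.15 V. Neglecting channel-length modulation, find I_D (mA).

V_GS = V_G = 2.74 V, so V_ov = 2.74 − 1.27 = 1.47 V.
Assume saturation: I_D = ½ k_n V_ov² = 0.5 × 3.24 × 1.47² = 3.5 mA, giving V_DS = V_DD − I_D R_D = 5.15 − 3.5 × 0.526 = 3.31 V.
V_DS = 3.31 V ≥ V_ov = 1.47 V, confirming saturation.

I_D = 3.50 mA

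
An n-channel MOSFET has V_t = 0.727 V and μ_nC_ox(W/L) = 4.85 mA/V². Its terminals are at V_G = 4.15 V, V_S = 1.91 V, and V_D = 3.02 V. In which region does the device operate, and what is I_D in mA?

Triode; I_D = 5.16 mA

V_GS = V_G − V_S = 4.15 − 1.91 = 2.24 V; V_DS = V_D − V_S = 3.02 − 1.91 = 1.11 V.
V_ov = V_GS − V_t = 2.24 − 0.727 = 1.51 V.
Since V_DS = 1.11 V < V_ov = 1.51 V, the device is in the triode region.
I_D = k_n [V_ov · V_DS − ½ V_DS²] = 4.85 × [1.51 × 1.11 − 0.5 × 1.11²] = 5.16 mA.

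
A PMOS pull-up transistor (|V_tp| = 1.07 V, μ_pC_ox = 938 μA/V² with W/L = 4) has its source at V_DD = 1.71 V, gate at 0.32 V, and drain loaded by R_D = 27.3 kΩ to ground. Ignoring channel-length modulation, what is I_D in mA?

I_D = 0.0606 mA

V_SG = V_DD − V_G = 1.71 − 0.32 = 1.39 V, so V_ov = 1.39 − 1.07 = 0.32 V.
k_p = μ_pC_ox · (W/L) = 3.752 mA/V².
Assume saturation: I_D = ½ k_p V_ov² = 0.5 × 3.752 × 0.32² = 0.192 mA, giving V_SD = V_DD − I_D R_D = 1.71 − 0.192 × 27.3 = -3.53 V.
But -3.53 V < V_ov = 0.32 V, so the device is actually in triode.
In triode I_D = k_p[V_ov V_SD − ½ V_SD²] and I_D = (V_DD − V_SD)/R_D. Equating: 51.2 V_SD² − 33.78 V_SD + 1.71 = 0, giving V_SD = 0.0553 V (the root below V_ov).
I_D = (1.71 − 0.0553) / 27.3 = 0.0606 mA.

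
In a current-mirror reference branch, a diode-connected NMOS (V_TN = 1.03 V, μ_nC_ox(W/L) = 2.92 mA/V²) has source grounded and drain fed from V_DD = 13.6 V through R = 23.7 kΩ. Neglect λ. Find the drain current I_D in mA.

I_D = 0.506 mA

With gate tied to drain, V_GS = V_DS ≥ V_GS − V_TN, so the device is in saturation.
KCL at the drain: ½ k_n (V_GS − V_TN)² = (V_DD − V_GS)/R.
Let x = V_GS − 1.03. Then 34.6 x² + x − 12.57 = 0, giving x = 0.588 V (positive root), so V_GS = 1.62 V.
I_D = (V_DD − V_GS)/R = (13.6 − 1.62) / 23.7 = 0.506 mA.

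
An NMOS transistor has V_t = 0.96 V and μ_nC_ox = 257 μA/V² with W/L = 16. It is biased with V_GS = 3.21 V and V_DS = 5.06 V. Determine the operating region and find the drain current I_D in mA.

Saturation; I_D = 10.4 mA

k_n = μ_nC_ox · (W/L) = 4.112 mA/V².
V_ov = V_GS − V_t = 3.21 − 0.96 = 2.25 V.
Since V_DS = 5.06 V ≥ V_ov = 2.25 V, the device is in saturation.
I_D = ½ k_n V_ov² = 0.5 × 4.112 × 2.25² = 10.4 mA.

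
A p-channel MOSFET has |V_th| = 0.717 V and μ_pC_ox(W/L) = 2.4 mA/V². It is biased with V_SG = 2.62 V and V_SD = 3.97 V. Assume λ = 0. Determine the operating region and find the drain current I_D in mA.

V_ov = V_SG − |V_th| = 2.62 − 0.717 = 1.9 V.
Since V_SD = 3.97 V ≥ V_ov = 1.9 V, the device is in saturation.
I_D = ½ k_p V_ov² = 0.5 × 2.4 × 1.9² = 4.35 mA.

Saturation; I_D = 4.35 mA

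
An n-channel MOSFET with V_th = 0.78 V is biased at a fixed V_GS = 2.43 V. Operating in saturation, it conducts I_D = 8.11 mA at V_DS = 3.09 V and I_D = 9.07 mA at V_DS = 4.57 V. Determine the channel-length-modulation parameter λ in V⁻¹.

With V_GS fixed, I_D ∝ (1 + λ V_DS) in saturation, so I_D2/I_D1 = (1 + λ V_DS2)/(1 + λ V_DS1).
9.07/8.11 = 1.118 = (1 + 4.57 λ)/(1 + 3.09 λ).
Solving: λ (I_D1 V_DS2 − I_D2 V_DS1) = I_D2 − I_D1, so λ = (9.07 − 8.11) / (8.11 × 4.57 − 9.07 × 3.09) = 0.96 / 9.04 = 0.106 V⁻¹.

λ = 0.106 V⁻¹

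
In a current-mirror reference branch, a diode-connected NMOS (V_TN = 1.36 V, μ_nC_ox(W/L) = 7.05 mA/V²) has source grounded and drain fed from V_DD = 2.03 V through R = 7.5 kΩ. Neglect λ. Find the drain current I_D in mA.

With gate tied to drain, V_GS = V_DS ≥ V_GS − V_TN, so the device is in saturation.
KCL at the drain: ½ k_n (V_GS − V_TN)² = (V_DD − V_GS)/R.
Let x = V_GS − 1.36. Then 26.4 x² + x − 0.67 = 0, giving x = 0.141 V (positive root), so V_GS = 1.5 V.
I_D = (V_DD − V_GS)/R = (2.03 − 1.5) / 7.5 = 0.0705 mA.

I_D = 0.0705 mA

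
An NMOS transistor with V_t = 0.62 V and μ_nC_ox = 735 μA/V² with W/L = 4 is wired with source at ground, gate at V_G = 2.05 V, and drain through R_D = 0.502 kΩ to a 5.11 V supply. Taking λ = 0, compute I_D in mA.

V_GS = V_G = 2.05 V, so V_ov = 2.05 − 0.62 = 1.43 V.
k_n = μ_nC_ox · (W/L) = 2.94 mA/V².
Assume saturation: I_D = ½ k_n V_ov² = 0.5 × 2.94 × 1.43² = 3.01 mA, giving V_DS = V_DD − I_D R_D = 5.11 − 3.01 × 0.502 = 3.6 V.
V_DS = 3.6 V ≥ V_ov = 1.43 V, confirming saturation.

I_D = 3.01 mA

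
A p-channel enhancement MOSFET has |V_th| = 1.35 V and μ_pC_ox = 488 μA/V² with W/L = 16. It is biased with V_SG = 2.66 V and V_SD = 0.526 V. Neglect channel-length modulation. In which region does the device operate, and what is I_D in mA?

k_p = μ_pC_ox · (W/L) = 7.808 mA/V².
V_ov = V_SG − |V_th| = 2.66 − 1.35 = 1.31 V.
Since V_SD = 0.526 V < V_ov = 1.31 V, the device is in the triode region.
I_D = k_p [V_ov · V_SD − ½ V_SD²] = 7.808 × [1.31 × 0.526 − 0.5 × 0.526²] = 4.3 mA.

Triode; I_D = 4.30 mA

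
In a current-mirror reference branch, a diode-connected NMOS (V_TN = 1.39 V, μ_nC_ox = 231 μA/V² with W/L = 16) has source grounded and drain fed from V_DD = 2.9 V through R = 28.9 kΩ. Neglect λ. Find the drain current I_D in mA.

With gate tied to drain, V_GS = V_DS ≥ V_GS − V_TN, so the device is in saturation.
k_n = μ_nC_ox · (W/L) = 3.696 mA/V².
KCL at the drain: ½ k_n (V_GS − V_TN)² = (V_DD − V_GS)/R.
Let x = V_GS − 1.39. Then 53.4 x² + x − 1.51 = 0, giving x = 0.159 V (positive root), so V_GS = 1.55 V.
I_D = (V_DD − V_GS)/R = (2.9 − 1.55) / 28.9 = 0.0467 mA.

I_D = 0.0467 mA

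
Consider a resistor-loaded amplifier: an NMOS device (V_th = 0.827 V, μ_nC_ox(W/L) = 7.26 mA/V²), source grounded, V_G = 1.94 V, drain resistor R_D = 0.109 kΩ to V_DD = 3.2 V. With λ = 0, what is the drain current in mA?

V_GS = V_G = 1.94 V, so V_ov = 1.94 − 0.827 = 1.11 V.
Assume saturation: I_D = ½ k_n V_ov² = 0.5 × 7.26 × 1.11² = 4.5 mA, giving V_DS = V_DD − I_D R_D = 3.2 − 4.5 × 0.109 = 2.71 V.
V_DS = 2.71 V ≥ V_ov = 1.11 V, confirming saturation.

I_D = 4.50 mA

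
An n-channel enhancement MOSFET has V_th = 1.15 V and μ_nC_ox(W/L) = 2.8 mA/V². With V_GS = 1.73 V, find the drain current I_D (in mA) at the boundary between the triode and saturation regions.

At the boundary V_DS = V_ov = V_GS − V_th = 1.73 − 1.15 = 0.58 V.
I_D = ½ k_n V_ov² = 0.5 × 2.8 × 0.58² = 0.471 mA.

I_D = 0.471 mA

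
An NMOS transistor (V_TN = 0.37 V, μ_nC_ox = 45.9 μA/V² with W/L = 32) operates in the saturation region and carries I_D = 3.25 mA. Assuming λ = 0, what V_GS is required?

k_n = μ_nC_ox · (W/L) = 1.469 mA/V².
In saturation I_D = ½ k_n (V_GS − V_TN)², so V_GS − V_TN = √(2 I_D / k_n) = √(2 × 3.25 / 1.469) = 2.1 V.
V_GS = 0.37 + 2.1 = 2.47 V.

V_GS = 2.47 V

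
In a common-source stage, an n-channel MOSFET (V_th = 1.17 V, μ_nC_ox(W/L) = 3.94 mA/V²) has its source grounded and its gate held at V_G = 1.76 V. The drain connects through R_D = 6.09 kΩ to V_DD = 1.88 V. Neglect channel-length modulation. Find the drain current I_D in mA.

I_D = 0.286 mA

V_GS = V_G = 1.76 V, so V_ov = 1.76 − 1.17 = 0.59 V.
Assume saturation: I_D = ½ k_n V_ov² = 0.5 × 3.94 × 0.59² = 0.686 mA, giving V_DS = V_DD − I_D R_D = 1.88 − 0.686 × 6.09 = -2.3 V.
But -2.3 V < V_ov = 0.59 V, so the device is actually in triode.
In triode I_D = k_n[V_ov V_DS − ½ V_DS²] and I_D = (V_DD − V_DS)/R_D. Equating: 12 V_DS² − 15.16 V_DS + 1.88 = 0, giving V_DS = 0.139 V (the root below V_ov).
I_D = (1.88 − 0.139) / 6.09 = 0.286 mA.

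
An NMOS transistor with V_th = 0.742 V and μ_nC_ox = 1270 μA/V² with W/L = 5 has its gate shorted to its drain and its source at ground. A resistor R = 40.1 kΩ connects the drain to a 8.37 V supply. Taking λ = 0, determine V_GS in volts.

V_GS = 0.983 V

With gate tied to drain, V_GS = V_DS ≥ V_GS − V_th, so the device is in saturation.
k_n = μ_nC_ox · (W/L) = 6.35 mA/V².
KCL at the drain: ½ k_n (V_GS − V_th)² = (V_DD − V_GS)/R.
Let x = V_GS − 0.742. Then 127 x² + x − 7.628 = 0, giving x = 0.241 V (positive root), so V_GS = 0.983 V.
I_D = (V_DD − V_GS)/R = (8.37 − 0.983) / 40.1 = 0.184 mA.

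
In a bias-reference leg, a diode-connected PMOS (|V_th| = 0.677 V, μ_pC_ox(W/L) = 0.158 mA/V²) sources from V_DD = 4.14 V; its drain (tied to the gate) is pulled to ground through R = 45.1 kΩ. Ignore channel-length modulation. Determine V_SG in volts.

With gate tied to drain, V_SG = V_SD ≥ V_SG − |V_th|, so the device is in saturation.
KCL at the drain: ½ k_p (V_SG − |V_th|)² = (V_DD − V_SG)/R.
Let x = V_SG − 0.677. Then 3.56 x² + x − 3.463 = 0, giving x = 0.855 V (positive root), so V_SG = 1.53 V.
I_D = (V_DD − V_SG)/R = (4.14 − 1.53) / 45.1 = 0.0578 mA.

V_SG = 1.53 V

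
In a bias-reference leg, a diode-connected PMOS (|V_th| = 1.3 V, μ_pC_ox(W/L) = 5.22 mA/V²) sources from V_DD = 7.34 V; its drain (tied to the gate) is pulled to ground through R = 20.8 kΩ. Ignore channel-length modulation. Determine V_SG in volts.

V_SG = 1.62 V

With gate tied to drain, V_SG = V_SD ≥ V_SG − |V_th|, so the device is in saturation.
KCL at the drain: ½ k_p (V_SG − |V_th|)² = (V_DD − V_SG)/R.
Let x = V_SG − 1.3. Then 54.3 x² + x − 6.04 = 0, giving x = 0.324 V (positive root), so V_SG = 1.62 V.
I_D = (V_DD − V_SG)/R = (7.34 − 1.62) / 20.8 = 0.275 mA.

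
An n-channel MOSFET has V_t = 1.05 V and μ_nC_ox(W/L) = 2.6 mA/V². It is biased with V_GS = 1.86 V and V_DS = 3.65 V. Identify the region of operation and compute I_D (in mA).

V_ov = V_GS − V_t = 1.86 − 1.05 = 0.81 V.
Since V_DS = 3.65 V ≥ V_ov = 0.81 V, the device is in saturation.
I_D = ½ k_n V_ov² = 0.5 × 2.6 × 0.81² = 0.853 mA.

Saturation; I_D = 0.853 mA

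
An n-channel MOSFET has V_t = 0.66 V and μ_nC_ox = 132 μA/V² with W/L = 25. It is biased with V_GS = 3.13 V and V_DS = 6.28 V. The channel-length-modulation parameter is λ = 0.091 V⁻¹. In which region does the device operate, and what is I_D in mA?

Saturation; I_D = 15.8 mA

k_n = μ_nC_ox · (W/L) = 3.3 mA/V².
V_ov = V_GS − V_t = 3.13 − 0.66 = 2.47 V.
Since V_DS = 6.28 V ≥ V_ov = 2.47 V, the device is in saturation.
I_D = ½ k_n V_ov² (1 + λ V_DS) = 0.5 × 3.3 × 2.47² × (1 + 0.091 × 6.28) = 15.8 mA.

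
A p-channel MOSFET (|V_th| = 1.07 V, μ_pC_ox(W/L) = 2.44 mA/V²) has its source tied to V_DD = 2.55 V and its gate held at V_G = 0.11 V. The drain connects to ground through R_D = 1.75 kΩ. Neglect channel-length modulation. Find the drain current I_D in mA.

I_D = 1.21 mA

V_SG = V_DD − V_G = 2.55 − 0.11 = 2.44 V, so V_ov = 2.44 − 1.07 = 1.37 V.
Assume saturation: I_D = ½ k_p V_ov² = 0.5 × 2.44 × 1.37² = 2.29 mA, giving V_SD = V_DD − I_D R_D = 2.55 − 2.29 × 1.75 = -1.46 V.
But -1.46 V < V_ov = 1.37 V, so the device is actually in triode.
In triode I_D = k_p[V_ov V_SD − ½ V_SD²] and I_D = (V_DD − V_SD)/R_D. Equating: 2.13 V_SD² − 6.85 V_SD + 2.55 = 0, giving V_SD = 0.43 V (the root below V_ov).
I_D = (2.55 − 0.43) / 1.75 = 1.21 mA.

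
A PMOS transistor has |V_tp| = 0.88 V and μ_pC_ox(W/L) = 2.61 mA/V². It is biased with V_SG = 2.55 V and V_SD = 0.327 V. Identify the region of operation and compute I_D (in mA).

V_ov = V_SG − |V_tp| = 2.55 − 0.88 = 1.67 V.
Since V_SD = 0.327 V < V_ov = 1.67 V, the device is in the triode region.
I_D = k_p [V_ov · V_SD − ½ V_SD²] = 2.61 × [1.67 × 0.327 − 0.5 × 0.327²] = 1.29 mA.

Triode; I_D = 1.29 mA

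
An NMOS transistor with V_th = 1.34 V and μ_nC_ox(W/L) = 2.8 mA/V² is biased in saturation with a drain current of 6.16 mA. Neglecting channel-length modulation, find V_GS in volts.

In saturation I_D = ½ k_n (V_GS − V_th)², so V_GS − V_th = √(2 I_D / k_n) = √(2 × 6.16 / 2.8) = 2.1 V.
V_GS = 1.34 + 2.1 = 3.44 V.

V_GS = 3.44 V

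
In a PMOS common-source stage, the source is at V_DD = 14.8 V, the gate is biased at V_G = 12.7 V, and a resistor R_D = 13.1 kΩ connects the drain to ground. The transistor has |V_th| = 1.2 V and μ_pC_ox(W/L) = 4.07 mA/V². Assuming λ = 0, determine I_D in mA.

V_SG = V_DD − V_G = 14.8 − 12.7 = 2.1 V, so V_ov = 2.1 − 1.2 = 0.9 V.
Assume saturation: I_D = ½ k_p V_ov² = 0.5 × 4.07 × 0.9² = 1.65 mA, giving V_SD = V_DD − I_D R_D = 14.8 − 1.65 × 13.1 = -6.79 V.
But -6.79 V < V_ov = 0.9 V, so the device is actually in triode.
In triode I_D = k_p[V_ov V_SD − ½ V_SD²] and I_D = (V_DD − V_SD)/R_D. Equating: 26.7 V_SD² − 48.99 V_SD + 14.8 = 0, giving V_SD = 0.381 V (the root below V_ov).
I_D = (14.8 − 0.381) / 13.1 = 1.1 mA.

I_D = 1.10 mA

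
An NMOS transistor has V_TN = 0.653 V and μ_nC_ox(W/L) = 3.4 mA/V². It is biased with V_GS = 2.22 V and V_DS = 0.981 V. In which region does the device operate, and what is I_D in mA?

Triode; I_D = 3.59 mA

V_ov = V_GS − V_TN = 2.22 − 0.653 = 1.57 V.
Since V_DS = 0.981 V < V_ov = 1.57 V, the device is in the triode region.
I_D = k_n [V_ov · V_DS − ½ V_DS²] = 3.4 × [1.57 × 0.981 − 0.5 × 0.981²] = 3.59 mA.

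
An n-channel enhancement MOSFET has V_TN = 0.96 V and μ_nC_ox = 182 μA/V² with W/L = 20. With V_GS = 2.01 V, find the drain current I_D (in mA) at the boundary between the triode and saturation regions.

I_D = 2.01 mA

At the boundary V_DS = V_ov = V_GS − V_TN = 2.01 − 0.96 = 1.05 V.
k_n = μ_nC_ox · (W/L) = 3.64 mA/V².
I_D = ½ k_n V_ov² = 0.5 × 3.64 × 1.05² = 2.01 mA.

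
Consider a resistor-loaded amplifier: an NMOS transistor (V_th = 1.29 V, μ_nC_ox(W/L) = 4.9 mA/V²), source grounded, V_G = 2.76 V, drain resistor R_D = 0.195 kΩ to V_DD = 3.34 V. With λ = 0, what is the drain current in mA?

I_D = 5.29 mA

V_GS = V_G = 2.76 V, so V_ov = 2.76 − 1.29 = 1.47 V.
Assume saturation: I_D = ½ k_n V_ov² = 0.5 × 4.9 × 1.47² = 5.29 mA, giving V_DS = V_DD − I_D R_D = 3.34 − 5.29 × 0.195 = 2.31 V.
V_DS = 2.31 V ≥ V_ov = 1.47 V, confirming saturation.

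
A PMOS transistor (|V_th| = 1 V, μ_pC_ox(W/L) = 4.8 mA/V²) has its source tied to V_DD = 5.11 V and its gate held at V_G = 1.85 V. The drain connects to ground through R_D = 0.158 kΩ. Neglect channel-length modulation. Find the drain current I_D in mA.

V_SG = V_DD − V_G = 5.11 − 1.85 = 3.26 V, so V_ov = 3.26 − 1 = 2.26 V.
Assume saturation: I_D = ½ k_p V_ov² = 0.5 × 4.8 × 2.26² = 12.3 mA, giving V_SD = V_DD − I_D R_D = 5.11 − 12.3 × 0.158 = 3.17 V.
V_SD = 3.17 V ≥ V_ov = 2.26 V, confirming saturation.

I_D = 12.3 mA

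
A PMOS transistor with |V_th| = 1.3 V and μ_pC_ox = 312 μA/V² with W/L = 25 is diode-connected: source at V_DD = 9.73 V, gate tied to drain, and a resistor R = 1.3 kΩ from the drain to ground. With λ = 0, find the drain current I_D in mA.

With gate tied to drain, V_SG = V_SD ≥ V_SG − |V_th|, so the device is in saturation.
k_p = μ_pC_ox · (W/L) = 7.8 mA/V².
KCL at the drain: ½ k_p (V_SG − |V_th|)² = (V_DD − V_SG)/R.
Let x = V_SG − 1.3. Then 5.07 x² + x − 8.43 = 0, giving x = 1.19 V (positive root), so V_SG = 2.49 V.
I_D = (V_DD − V_SG)/R = (9.73 − 2.49) / 1.3 = 5.57 mA.

I_D = 5.57 mA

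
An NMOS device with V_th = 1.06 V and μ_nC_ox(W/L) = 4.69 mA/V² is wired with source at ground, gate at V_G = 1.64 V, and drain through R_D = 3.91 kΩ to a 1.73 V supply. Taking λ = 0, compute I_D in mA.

I_D = 0.398 mA

V_GS = V_G = 1.64 V, so V_ov = 1.64 − 1.06 = 0.58 V.
Assume saturation: I_D = ½ k_n V_ov² = 0.5 × 4.69 × 0.58² = 0.789 mA, giving V_DS = V_DD − I_D R_D = 1.73 − 0.789 × 3.91 = -1.35 V.
But -1.35 V < V_ov = 0.58 V, so the device is actually in triode.
In triode I_D = k_n[V_ov V_DS − ½ V_DS²] and I_D = (V_DD − V_DS)/R_D. Equating: 9.17 V_DS² − 11.64 V_DS + 1.73 = 0, giving V_DS = 0.172 V (the root below V_ov).
I_D = (1.73 − 0.172) / 3.91 = 0.398 mA.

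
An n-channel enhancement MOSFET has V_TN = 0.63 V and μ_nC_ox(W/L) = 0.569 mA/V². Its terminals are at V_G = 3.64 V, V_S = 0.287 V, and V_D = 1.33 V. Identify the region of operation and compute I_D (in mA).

V_GS = V_G − V_S = 3.64 − 0.287 = 3.35 V; V_DS = V_D − V_S = 1.33 − 0.287 = 1.04 V.
V_ov = V_GS − V_TN = 3.35 − 0.63 = 2.72 V.
Since V_DS = 1.04 V < V_ov = 2.72 V, the device is in the triode region.
I_D = k_n [V_ov · V_DS − ½ V_DS²] = 0.569 × [2.72 × 1.04 − 0.5 × 1.04²] = 1.31 mA.

Triode; I_D = 1.31 mA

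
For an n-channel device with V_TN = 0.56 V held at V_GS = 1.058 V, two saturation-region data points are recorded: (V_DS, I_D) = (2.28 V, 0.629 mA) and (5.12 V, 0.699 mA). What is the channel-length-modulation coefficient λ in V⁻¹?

With V_GS fixed, I_D ∝ (1 + λ V_DS) in saturation, so I_D2/I_D1 = (1 + λ V_DS2)/(1 + λ V_DS1).
0.699/0.629 = 1.111 = (1 + 5.12 λ)/(1 + 2.28 λ).
Solving: λ (I_D1 V_DS2 − I_D2 V_DS1) = I_D2 − I_D1, so λ = (0.699 − 0.629) / (0.629 × 5.12 − 0.699 × 2.28) = 0.07 / 1.63 = 0.043 V⁻¹.

λ = 0.0430 V⁻¹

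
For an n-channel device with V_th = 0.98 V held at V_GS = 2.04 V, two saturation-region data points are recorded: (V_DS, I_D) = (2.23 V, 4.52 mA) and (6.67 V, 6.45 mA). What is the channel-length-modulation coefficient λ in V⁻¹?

With V_GS fixed, I_D ∝ (1 + λ V_DS) in saturation, so I_D2/I_D1 = (1 + λ V_DS2)/(1 + λ V_DS1).
6.45/4.52 = 1.427 = (1 + 6.67 λ)/(1 + 2.23 λ).
Solving: λ (I_D1 V_DS2 − I_D2 V_DS1) = I_D2 − I_D1, so λ = (6.45 − 4.52) / (4.52 × 6.67 − 6.45 × 2.23) = 1.93 / 15.8 = 0.122 V⁻¹.

λ = 0.122 V⁻¹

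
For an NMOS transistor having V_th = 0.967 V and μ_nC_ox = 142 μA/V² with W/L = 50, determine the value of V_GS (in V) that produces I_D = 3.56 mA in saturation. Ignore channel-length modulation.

V_GS = 1.97 V

k_n = μ_nC_ox · (W/L) = 7.1 mA/V².
In saturation I_D = ½ k_n (V_GS − V_th)², so V_GS − V_th = √(2 I_D / k_n) = √(2 × 3.56 / 7.1) = 1 V.
V_GS = 0.967 + 1 = 1.97 V.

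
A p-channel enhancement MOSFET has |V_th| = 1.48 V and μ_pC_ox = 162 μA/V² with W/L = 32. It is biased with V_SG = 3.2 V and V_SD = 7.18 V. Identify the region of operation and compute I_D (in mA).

Saturation; I_D = 7.67 mA

k_p = μ_pC_ox · (W/L) = 5.184 mA/V².
V_ov = V_SG − |V_th| = 3.2 − 1.48 = 1.72 V.
Since V_SD = 7.18 V ≥ V_ov = 1.72 V, the device is in saturation.
I_D = ½ k_p V_ov² = 0.5 × 5.184 × 1.72² = 7.67 mA.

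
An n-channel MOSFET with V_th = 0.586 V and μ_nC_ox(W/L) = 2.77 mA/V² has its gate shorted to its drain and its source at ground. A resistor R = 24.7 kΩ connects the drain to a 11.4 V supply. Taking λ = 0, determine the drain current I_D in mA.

I_D = 0.416 mA

With gate tied to drain, V_GS = V_DS ≥ V_GS − V_th, so the device is in saturation.
KCL at the drain: ½ k_n (V_GS − V_th)² = (V_DD − V_GS)/R.
Let x = V_GS − 0.586. Then 34.2 x² + x − 10.81 = 0, giving x = 0.548 V (positive root), so V_GS = 1.13 V.
I_D = (V_DD − V_GS)/R = (11.4 − 1.13) / 24.7 = 0.416 mA.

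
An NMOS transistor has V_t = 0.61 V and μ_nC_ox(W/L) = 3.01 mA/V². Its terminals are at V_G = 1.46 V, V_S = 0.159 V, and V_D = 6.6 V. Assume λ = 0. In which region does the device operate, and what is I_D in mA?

Saturation; I_D = 0.719 mA

V_GS = V_G − V_S = 1.46 − 0.159 = 1.3 V; V_DS = V_D − V_S = 6.6 − 0.159 = 6.44 V.
V_ov = V_GS − V_t = 1.3 − 0.61 = 0.691 V.
Since V_DS = 6.44 V ≥ V_ov = 0.691 V, the device is in saturation.
I_D = ½ k_n V_ov² = 0.5 × 3.01 × 0.691² = 0.719 mA.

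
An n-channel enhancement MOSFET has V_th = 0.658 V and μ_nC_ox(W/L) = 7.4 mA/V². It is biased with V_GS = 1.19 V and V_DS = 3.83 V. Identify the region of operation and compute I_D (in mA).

V_ov = V_GS − V_th = 1.19 − 0.658 = 0.532 V.
Since V_DS = 3.83 V ≥ V_ov = 0.532 V, the device is in saturation.
I_D = ½ k_n V_ov² = 0.5 × 7.4 × 0.532² = 1.05 mA.

Saturation; I_D = 1.05 mA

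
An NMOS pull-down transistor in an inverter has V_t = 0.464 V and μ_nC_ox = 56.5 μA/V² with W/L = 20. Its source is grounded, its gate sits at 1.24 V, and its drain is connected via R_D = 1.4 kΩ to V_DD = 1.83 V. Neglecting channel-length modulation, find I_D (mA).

V_GS = V_G = 1.24 V, so V_ov = 1.24 − 0.464 = 0.776 V.
k_n = μ_nC_ox · (W/L) = 1.13 mA/V².
Assume saturation: I_D = ½ k_n V_ov² = 0.5 × 1.13 × 0.776² = 0.34 mA, giving V_DS = V_DD − I_D R_D = 1.83 − 0.34 × 1.4 = 1.35 V.
V_DS = 1.35 V ≥ V_ov = 0.776 V, confirming saturation.

I_D = 0.340 mA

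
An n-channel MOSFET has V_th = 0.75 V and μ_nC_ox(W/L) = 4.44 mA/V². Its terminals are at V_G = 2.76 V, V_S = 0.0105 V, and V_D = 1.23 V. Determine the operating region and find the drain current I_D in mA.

Triode; I_D = 7.52 mA

V_GS = V_G − V_S = 2.76 − 0.0105 = 2.75 V; V_DS = V_D − V_S = 1.23 − 0.0105 = 1.22 V.
V_ov = V_GS − V_th = 2.75 − 0.75 = 2 V.
Since V_DS = 1.22 V < V_ov = 2 V, the device is in the triode region.
I_D = k_n [V_ov · V_DS − ½ V_DS²] = 4.44 × [2 × 1.22 − 0.5 × 1.22²] = 7.52 mA.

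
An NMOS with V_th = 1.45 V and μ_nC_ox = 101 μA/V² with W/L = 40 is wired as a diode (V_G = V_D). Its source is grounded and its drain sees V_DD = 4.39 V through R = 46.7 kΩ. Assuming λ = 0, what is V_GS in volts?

With gate tied to drain, V_GS = V_DS ≥ V_GS − V_th, so the device is in saturation.
k_n = μ_nC_ox · (W/L) = 4.04 mA/V².
KCL at the drain: ½ k_n (V_GS − V_th)² = (V_DD − V_GS)/R.
Let x = V_GS − 1.45. Then 94.3 x² + x − 2.94 = 0, giving x = 0.171 V (positive root), so V_GS = 1.62 V.
I_D = (V_DD − V_GS)/R = (4.39 − 1.62) / 46.7 = 0.0593 mA.

V_GS = 1.62 V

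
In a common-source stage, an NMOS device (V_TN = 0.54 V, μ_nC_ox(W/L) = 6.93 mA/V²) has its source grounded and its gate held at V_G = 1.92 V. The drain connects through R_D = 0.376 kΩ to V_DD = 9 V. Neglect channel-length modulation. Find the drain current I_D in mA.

V_GS = V_G = 1.92 V, so V_ov = 1.92 − 0.54 = 1.38 V.
Assume saturation: I_D = ½ k_n V_ov² = 0.5 × 6.93 × 1.38² = 6.6 mA, giving V_DS = V_DD − I_D R_D = 9 − 6.6 × 0.376 = 6.52 V.
V_DS = 6.52 V ≥ V_ov = 1.38 V, confirming saturation.

I_D = 6.60 mA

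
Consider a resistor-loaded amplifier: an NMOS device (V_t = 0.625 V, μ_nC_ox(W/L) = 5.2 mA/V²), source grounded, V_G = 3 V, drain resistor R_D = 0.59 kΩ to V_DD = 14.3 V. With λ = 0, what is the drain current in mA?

I_D = 14.7 mA

V_GS = V_G = 3 V, so V_ov = 3 − 0.625 = 2.38 V.
Assume saturation: I_D = ½ k_n V_ov² = 0.5 × 5.2 × 2.38² = 14.7 mA, giving V_DS = V_DD − I_D R_D = 14.3 − 14.7 × 0.59 = 5.65 V.
V_DS = 5.65 V ≥ V_ov = 2.38 V, confirming saturation.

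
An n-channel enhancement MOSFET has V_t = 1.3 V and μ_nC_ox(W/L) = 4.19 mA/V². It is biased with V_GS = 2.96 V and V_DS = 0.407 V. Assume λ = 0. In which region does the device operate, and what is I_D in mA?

Triode; I_D = 2.48 mA

V_ov = V_GS − V_t = 2.96 − 1.3 = 1.66 V.
Since V_DS = 0.407 V < V_ov = 1.66 V, the device is in the triode region.
I_D = k_n [V_ov · V_DS − ½ V_DS²] = 4.19 × [1.66 × 0.407 − 0.5 × 0.407²] = 2.48 mA.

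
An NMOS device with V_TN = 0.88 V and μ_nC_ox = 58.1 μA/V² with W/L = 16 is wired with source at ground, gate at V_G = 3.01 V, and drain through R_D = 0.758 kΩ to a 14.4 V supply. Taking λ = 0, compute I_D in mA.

I_D = 2.11 mA

V_GS = V_G = 3.01 V, so V_ov = 3.01 − 0.88 = 2.13 V.
k_n = μ_nC_ox · (W/L) = 0.9296 mA/V².
Assume saturation: I_D = ½ k_n V_ov² = 0.5 × 0.9296 × 2.13² = 2.11 mA, giving V_DS = V_DD − I_D R_D = 14.4 − 2.11 × 0.758 = 12.8 V.
V_DS = 12.8 V ≥ V_ov = 2.13 V, confirming saturation.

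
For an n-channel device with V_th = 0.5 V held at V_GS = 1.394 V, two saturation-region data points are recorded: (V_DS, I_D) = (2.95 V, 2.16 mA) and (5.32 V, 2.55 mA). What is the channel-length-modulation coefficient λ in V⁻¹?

With V_GS fixed, I_D ∝ (1 + λ V_DS) in saturation, so I_D2/I_D1 = (1 + λ V_DS2)/(1 + λ V_DS1).
2.55/2.16 = 1.181 = (1 + 5.32 λ)/(1 + 2.95 λ).
Solving: λ (I_D1 V_DS2 − I_D2 V_DS1) = I_D2 − I_D1, so λ = (2.55 − 2.16) / (2.16 × 5.32 − 2.55 × 2.95) = 0.39 / 3.97 = 0.0983 V⁻¹.

λ = 0.0983 V⁻¹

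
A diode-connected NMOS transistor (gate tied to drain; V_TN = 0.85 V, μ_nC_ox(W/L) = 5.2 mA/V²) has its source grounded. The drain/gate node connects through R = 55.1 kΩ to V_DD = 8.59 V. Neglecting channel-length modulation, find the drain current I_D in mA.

I_D = 0.136 mA

With gate tied to drain, V_GS = V_DS ≥ V_GS − V_TN, so the device is in saturation.
KCL at the drain: ½ k_n (V_GS − V_TN)² = (V_DD − V_GS)/R.
Let x = V_GS − 0.85. Then 143 x² + x − 7.74 = 0, giving x = 0.229 V (positive root), so V_GS = 1.08 V.
I_D = (V_DD − V_GS)/R = (8.59 − 1.08) / 55.1 = 0.136 mA.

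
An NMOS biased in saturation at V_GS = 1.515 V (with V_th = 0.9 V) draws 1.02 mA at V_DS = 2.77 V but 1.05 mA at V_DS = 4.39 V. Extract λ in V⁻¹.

With V_GS fixed, I_D ∝ (1 + λ V_DS) in saturation, so I_D2/I_D1 = (1 + λ V_DS2)/(1 + λ V_DS1).
1.05/1.02 = 1.029 = (1 + 4.39 λ)/(1 + 2.77 λ).
Solving: λ (I_D1 V_DS2 − I_D2 V_DS1) = I_D2 − I_D1, so λ = (1.05 − 1.02) / (1.02 × 4.39 − 1.05 × 2.77) = 0.03 / 1.57 = 0.0191 V⁻¹.

λ = 0.0191 V⁻¹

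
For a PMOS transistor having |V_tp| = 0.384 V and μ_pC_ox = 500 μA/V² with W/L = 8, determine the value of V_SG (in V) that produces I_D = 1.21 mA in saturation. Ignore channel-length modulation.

V_SG = 1.16 V

k_p = μ_pC_ox · (W/L) = 4 mA/V².
In saturation I_D = ½ k_p (V_SG − |V_tp|)², so V_SG − |V_tp| = √(2 I_D / k_p) = √(2 × 1.21 / 4) = 0.778 V.
V_SG = 0.384 + 0.778 = 1.16 V.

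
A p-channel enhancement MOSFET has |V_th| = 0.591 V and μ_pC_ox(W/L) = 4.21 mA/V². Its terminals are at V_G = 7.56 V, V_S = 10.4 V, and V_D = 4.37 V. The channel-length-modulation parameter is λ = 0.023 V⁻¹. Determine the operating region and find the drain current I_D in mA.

Saturation; I_D = 12.1 mA

V_SG = V_S − V_G = 10.4 − 7.56 = 2.84 V; V_SD = V_S − V_D = 10.4 − 4.37 = 6.03 V.
V_ov = V_SG − |V_th| = 2.84 − 0.591 = 2.25 V.
Since V_SD = 6.03 V ≥ V_ov = 2.25 V, the device is in saturation.
I_D = ½ k_p V_ov² (1 + λ V_SD) = 0.5 × 4.21 × 2.25² × (1 + 0.023 × 6.03) = 12.1 mA.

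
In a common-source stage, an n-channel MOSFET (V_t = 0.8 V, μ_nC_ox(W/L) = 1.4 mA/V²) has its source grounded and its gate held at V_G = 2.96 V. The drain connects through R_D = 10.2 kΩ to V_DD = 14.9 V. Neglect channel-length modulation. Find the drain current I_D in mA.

V_GS = V_G = 2.96 V, so V_ov = 2.96 − 0.8 = 2.16 V.
Assume saturation: I_D = ½ k_n V_ov² = 0.5 × 1.4 × 2.16² = 3.27 mA, giving V_DS = V_DD − I_D R_D = 14.9 − 3.27 × 10.2 = -18.4 V.
But -18.4 V < V_ov = 2.16 V, so the device is actually in triode.
In triode I_D = k_n[V_ov V_DS − ½ V_DS²] and I_D = (V_DD − V_DS)/R_D. Equating: 7.14 V_DS² − 31.84 V_DS + 14.9 = 0, giving V_DS = 0.531 V (the root below V_ov).
I_D = (14.9 − 0.531) / 10.2 = 1.41 mA.

I_D = 1.41 mA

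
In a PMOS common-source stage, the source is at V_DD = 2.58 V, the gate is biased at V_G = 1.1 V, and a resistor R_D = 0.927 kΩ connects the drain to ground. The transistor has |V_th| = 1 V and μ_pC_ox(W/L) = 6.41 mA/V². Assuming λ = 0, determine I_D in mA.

I_D = 0.738 mA

V_SG = V_DD − V_G = 2.58 − 1.1 = 1.48 V, so V_ov = 1.48 − 1 = 0.48 V.
Assume saturation: I_D = ½ k_p V_ov² = 0.5 × 6.41 × 0.48² = 0.738 mA, giving V_SD = V_DD − I_D R_D = 2.58 − 0.738 × 0.927 = 1.9 V.
V_SD = 1.9 V ≥ V_ov = 0.48 V, confirming saturation.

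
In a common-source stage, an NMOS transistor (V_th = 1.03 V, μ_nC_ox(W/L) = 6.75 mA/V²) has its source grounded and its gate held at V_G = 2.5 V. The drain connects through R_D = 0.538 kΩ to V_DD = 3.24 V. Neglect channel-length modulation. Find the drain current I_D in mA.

V_GS = V_G = 2.5 V, so V_ov = 2.5 − 1.03 = 1.47 V.
Assume saturation: I_D = ½ k_n V_ov² = 0.5 × 6.75 × 1.47² = 7.29 mA, giving V_DS = V_DD − I_D R_D = 3.24 − 7.29 × 0.538 = -0.684 V.
But -0.684 V < V_ov = 1.47 V, so the device is actually in triode.
In triode I_D = k_n[V_ov V_DS − ½ V_DS²] and I_D = (V_DD − V_DS)/R_D. Equating: 1.82 V_DS² − 6.338 V_DS + 3.24 = 0, giving V_DS = 0.622 V (the root below V_ov).
I_D = (3.24 − 0.622) / 0.538 = 4.87 mA.

I_D = 4.87 mA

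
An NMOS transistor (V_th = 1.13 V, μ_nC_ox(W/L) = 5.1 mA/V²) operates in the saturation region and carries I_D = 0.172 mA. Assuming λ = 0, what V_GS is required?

In saturation I_D = ½ k_n (V_GS − V_th)², so V_GS − V_th = √(2 I_D / k_n) = √(2 × 0.172 / 5.1) = 0.26 V.
V_GS = 1.13 + 0.26 = 1.39 V.

V_GS = 1.39 V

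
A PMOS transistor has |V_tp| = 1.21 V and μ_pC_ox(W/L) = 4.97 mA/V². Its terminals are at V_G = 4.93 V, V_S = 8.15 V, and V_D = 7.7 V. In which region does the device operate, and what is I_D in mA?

V_SG = V_S − V_G = 8.15 − 4.93 = 3.22 V; V_SD = V_S − V_D = 8.15 − 7.7 = 0.45 V.
V_ov = V_SG − |V_tp| = 3.22 − 1.21 = 2.01 V.
Since V_SD = 0.45 V < V_ov = 2.01 V, the device is in the triode region.
I_D = k_p [V_ov · V_SD − ½ V_SD²] = 4.97 × [2.01 × 0.45 − 0.5 × 0.45²] = 3.99 mA.

Triode; I_D = 3.99 mA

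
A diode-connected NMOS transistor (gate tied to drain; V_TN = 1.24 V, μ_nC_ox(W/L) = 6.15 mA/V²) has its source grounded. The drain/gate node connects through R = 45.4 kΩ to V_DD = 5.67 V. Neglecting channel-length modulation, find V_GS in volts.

With gate tied to drain, V_GS = V_DS ≥ V_GS − V_TN, so the device is in saturation.
KCL at the drain: ½ k_n (V_GS − V_TN)² = (V_DD − V_GS)/R.
Let x = V_GS − 1.24. Then 140 x² + x − 4.43 = 0, giving x = 0.175 V (positive root), so V_GS = 1.41 V.
I_D = (V_DD − V_GS)/R = (5.67 − 1.41) / 45.4 = 0.0937 mA.

V_GS = 1.41 V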